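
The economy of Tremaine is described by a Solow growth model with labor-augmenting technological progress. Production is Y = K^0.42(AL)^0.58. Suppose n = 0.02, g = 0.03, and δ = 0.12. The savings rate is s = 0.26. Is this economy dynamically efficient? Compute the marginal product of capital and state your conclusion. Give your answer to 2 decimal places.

Capital per effective worker breaks even when investment replaces (n + g + δ)·k; here n + g + δ = 0.17.
Steady-state k*: s·k^0.42 = 0.17·k gives k* = (0.26/0.17)^(1/0.58) ≈ 2.0804.
MPK = 0.42·2.0804^(-0.58) ≈ 0.2746.
MPK > n+g+δ = 0.17, so the economy is dynamically efficient (under-saving).

dynamically efficient; MPK ≈ 0.27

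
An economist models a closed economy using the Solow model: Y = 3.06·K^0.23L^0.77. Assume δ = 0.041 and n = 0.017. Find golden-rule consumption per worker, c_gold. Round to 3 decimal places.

c_gold ≈ 4.966

The effective depreciation rate is n + δ = 0.017 + 0.041 = 0.058.
At the golden rule the marginal product of capital equals n+δ: 0.23·3.06·k^(0.23−1) = 0.058. Solving, k_gold = (0.23·3.06/0.058)^(1/0.77) ≈ 25.5752.
y_gold = 3.06·25.5752^0.23 ≈ 6.4494.
c_gold = y_gold − (n+δ)·k_gold = 6.4494 − 0.058·25.5752 ≈ 4.9660.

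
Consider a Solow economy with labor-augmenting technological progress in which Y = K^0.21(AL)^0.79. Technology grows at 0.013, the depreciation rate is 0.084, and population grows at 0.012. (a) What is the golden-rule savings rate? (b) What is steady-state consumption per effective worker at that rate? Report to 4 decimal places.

The effective depreciation rate is n + g + δ = 0.012 + 0.013 + 0.084 = 0.109.
For Cobb-Douglas, s_gold equals capital's share: s_gold = 0.21.
Setting f'(k) = n+g+δ gives 0.21·k^(0.21−1) = 0.109, hence k_gold = (0.21/0.109)^(1/0.79) ≈ 2.2935.
y_gold = 2.2935^0.21 ≈ 1.1904; c_gold = (1−0.21)·y_gold ≈ 0.9404.

(a) s_gold = 0.2100; (b) c_gold ≈ 0.9404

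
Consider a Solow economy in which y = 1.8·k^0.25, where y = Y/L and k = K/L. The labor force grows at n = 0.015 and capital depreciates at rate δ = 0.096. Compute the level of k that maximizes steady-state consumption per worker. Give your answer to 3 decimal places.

k_gold ≈ 6.464

Break-even investment rate: n + δ = 0.015 + 0.096 = 0.111.
Golden rule sets MPK = n+δ: 0.25·1.8·k^(0.25−1) = 0.111, so k_gold = (0.25·1.8/0.111)^(1/0.75) ≈ 6.4643.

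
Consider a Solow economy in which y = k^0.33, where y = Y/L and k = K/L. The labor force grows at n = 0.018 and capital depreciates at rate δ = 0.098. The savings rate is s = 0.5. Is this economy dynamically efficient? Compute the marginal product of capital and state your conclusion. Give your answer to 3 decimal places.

Break-even investment rate: n + δ = 0.018 + 0.098 = 0.116.
Steady-state k*: s·k^0.33 = 0.116·k gives k* = (0.5/0.116)^(1/0.67) ≈ 8.8518.
MPK = 0.33·8.8518^(-0.67) ≈ 0.0766.
MPK < n+δ = 0.116, so the economy is dynamically inefficient (over-saving).

dynamically inefficient; MPK ≈ 0.077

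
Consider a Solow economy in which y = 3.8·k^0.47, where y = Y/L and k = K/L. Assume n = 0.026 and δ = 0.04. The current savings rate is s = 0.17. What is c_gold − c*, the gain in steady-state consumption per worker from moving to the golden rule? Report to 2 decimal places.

The effective depreciation rate is n + δ = 0.026 + 0.04 = 0.066.
Current steady state (s = 0.17): k* = (0.17·3.8/0.066)^(1/0.53) ≈ 73.9986, y* = 3.8·73.9986^0.47 ≈ 28.7289, c* = (1−0.17)·28.7289 ≈ 23.8450.
Setting f'(k) = n+δ gives 0.47·3.8·k^(0.47−1) = 0.066, hence k_gold = (0.47·3.8/0.066)^(1/0.53) ≈ 504.1080.
y_gold = 3.8·504.1080^0.47 ≈ 70.7896, c_gold = y_gold − 0.066·k_gold ≈ 37.5185.
Gain: Δc = 37.5185 − 23.8450 ≈ 13.6735.

Δc ≈ 13.67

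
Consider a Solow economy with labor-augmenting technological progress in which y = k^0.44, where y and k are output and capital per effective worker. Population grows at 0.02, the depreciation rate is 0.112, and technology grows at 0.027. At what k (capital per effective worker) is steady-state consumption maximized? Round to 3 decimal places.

Capital per effective worker breaks even when investment replaces (n + g + δ)·k; here n + g + δ = 0.159.
Golden rule sets MPK = n+g+δ: 0.44·k^(0.44−1) = 0.159, so k_gold = (0.44/0.159)^(1/0.56) ≈ 6.1572.

k_gold ≈ 6.157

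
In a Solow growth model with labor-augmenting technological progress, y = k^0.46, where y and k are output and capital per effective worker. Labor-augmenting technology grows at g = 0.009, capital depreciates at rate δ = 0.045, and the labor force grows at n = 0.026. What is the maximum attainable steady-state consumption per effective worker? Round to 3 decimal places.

c_gold ≈ 2.396

Capital per effective worker breaks even when investment replaces (n + g + δ)·k; here n + g + δ = 0.08.
Maximizing c = f(k) − (n+g+δ)·k gives f'(k) = n+g+δ, i.e. 0.46·k^(0.46−1) = 0.08, so k_gold = (0.46/0.08)^(1/0.54) ≈ 25.5148.
y_gold = 25.5148^0.46 ≈ 4.4374.
c_gold = y_gold − (n+g+δ)·k_gold = 4.4374 − 0.08·25.5148 ≈ 2.3962.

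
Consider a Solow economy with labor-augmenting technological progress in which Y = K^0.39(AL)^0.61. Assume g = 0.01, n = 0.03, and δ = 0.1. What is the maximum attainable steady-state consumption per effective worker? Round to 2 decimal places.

c_gold ≈ 1.17

Capital per effective worker breaks even when investment replaces (n + g + δ)·k; here n + g + δ = 0.14.
Golden rule sets MPK = n+g+δ: 0.39·k^(0.39−1) = 0.14, so k_gold = (0.39/0.14)^(1/0.61) ≈ 5.3630.
y_gold = 5.3630^0.39 ≈ 1.9252.
c_gold = y_gold − (n+g+δ)·k_gold = 1.9252 − 0.14·5.3630 ≈ 1.1743.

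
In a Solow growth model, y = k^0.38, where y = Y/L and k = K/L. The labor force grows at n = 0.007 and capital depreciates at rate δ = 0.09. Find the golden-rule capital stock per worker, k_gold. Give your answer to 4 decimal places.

k_gold ≈ 9.0463

Capital per worker breaks even when investment replaces (n + δ)·k; here n + δ = 0.097.
Maximizing c = f(k) − (n+δ)·k gives f'(k) = n+δ, i.e. 0.38·k^(0.38−1) = 0.097, so k_gold = (0.38/0.097)^(1/0.62) ≈ 9.0463.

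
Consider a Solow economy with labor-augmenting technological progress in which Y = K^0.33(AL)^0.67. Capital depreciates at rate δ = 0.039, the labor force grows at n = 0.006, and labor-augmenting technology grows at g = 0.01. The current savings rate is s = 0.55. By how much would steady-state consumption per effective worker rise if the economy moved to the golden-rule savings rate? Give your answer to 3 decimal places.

Δc ≈ 0.221

n + g + δ = 0.006 + 0.01 + 0.039 = 0.055.
Current steady state (s = 0.55): k* = (0.55/0.055)^(1/0.67) ≈ 31.0840, y* = 31.0840^0.33 ≈ 3.1084, c* = (1−0.55)·3.1084 ≈ 1.3988.
Golden rule sets MPK = n+g+δ: 0.33·k^(0.33−1) = 0.055, so k_gold = (0.33/0.055)^(1/0.67) ≈ 14.5017.
y_gold = 14.5017^0.33 ≈ 2.4170, c_gold = y_gold − 0.055·k_gold ≈ 1.6194.
Gain: Δc = 1.6194 − 1.3988 ≈ 0.2206.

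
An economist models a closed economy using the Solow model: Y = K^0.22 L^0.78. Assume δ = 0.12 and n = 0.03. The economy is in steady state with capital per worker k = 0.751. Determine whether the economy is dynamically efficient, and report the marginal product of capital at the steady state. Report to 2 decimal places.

Capital per worker breaks even when investment replaces (n + δ)·k; here n + δ = 0.15.
MPK = 0.22·k^(0.22−1) = 0.22·0.751^(-0.78) ≈ 0.2751.
MPK > 0.15, so the economy is dynamically efficient (under-saving).

dynamically efficient; MPK ≈ 0.28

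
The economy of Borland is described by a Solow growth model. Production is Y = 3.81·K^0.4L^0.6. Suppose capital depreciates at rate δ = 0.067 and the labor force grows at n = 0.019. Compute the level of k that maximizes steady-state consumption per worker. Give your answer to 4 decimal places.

k_gold ≈ 120.4511

n + δ = 0.019 + 0.067 = 0.086.
Setting f'(k) = n+δ gives 0.4·3.81·k^(0.4−1) = 0.086, hence k_gold = (0.4·3.81/0.086)^(1/0.6) ≈ 120.4511.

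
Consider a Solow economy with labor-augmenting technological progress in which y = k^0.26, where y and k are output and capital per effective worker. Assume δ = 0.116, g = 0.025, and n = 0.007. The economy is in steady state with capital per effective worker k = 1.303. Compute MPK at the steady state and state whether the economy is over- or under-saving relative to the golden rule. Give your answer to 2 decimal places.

n + g + δ = 0.007 + 0.025 + 0.116 = 0.148.
MPK = 0.26·k^(0.26−1) = 0.26·1.303^(-0.74) ≈ 0.2138.
MPK > 0.148, so the economy is dynamically efficient (under-saving).

under-saving; MPK ≈ 0.21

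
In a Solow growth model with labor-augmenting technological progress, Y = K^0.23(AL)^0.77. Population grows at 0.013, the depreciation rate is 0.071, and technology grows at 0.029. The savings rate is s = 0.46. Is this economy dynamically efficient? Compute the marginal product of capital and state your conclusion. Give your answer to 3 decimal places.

Break-even investment rate: n + g + δ = 0.013 + 0.029 + 0.071 = 0.113.
Steady-state k*: s·k^0.23 = 0.113·k gives k* = (0.46/0.113)^(1/0.77) ≈ 6.1914.
MPK = 0.23·6.1914^(-0.77) ≈ 0.0565.
MPK < n+g+δ = 0.113, so the economy is dynamically inefficient (over-saving).

dynamically inefficient; MPK ≈ 0.056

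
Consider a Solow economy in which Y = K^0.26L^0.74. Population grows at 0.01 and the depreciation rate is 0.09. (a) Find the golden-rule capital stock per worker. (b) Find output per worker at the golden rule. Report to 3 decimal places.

(a) k_gold ≈ 3.637; (b) y_gold ≈ 1.399

n + δ = 0.01 + 0.09 = 0.1.
At the golden rule the marginal product of capital equals n+δ: 0.26·k^(0.26−1) = 0.1. Solving, k_gold = (0.26/0.1)^(1/0.74) ≈ 3.6373.
y_gold = 3.6373^0.26 ≈ 1.3989.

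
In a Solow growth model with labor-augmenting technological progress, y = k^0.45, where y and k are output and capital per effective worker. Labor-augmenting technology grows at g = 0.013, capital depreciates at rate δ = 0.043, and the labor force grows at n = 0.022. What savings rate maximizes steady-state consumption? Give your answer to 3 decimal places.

s_gold = 0.450

Capital per effective worker breaks even when investment replaces (n + g + δ)·k; here n + g + δ = 0.078.
At the golden rule MPK = n+g+δ, and in any Cobb-Douglas steady state s = (n+g+δ)·k/y = MPK·k/y = capital's share 0.45.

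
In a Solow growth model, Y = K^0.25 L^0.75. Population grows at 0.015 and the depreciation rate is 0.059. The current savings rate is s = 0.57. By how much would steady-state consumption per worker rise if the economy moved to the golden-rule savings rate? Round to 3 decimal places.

Capital per worker breaks even when investment replaces (n + δ)·k; here n + δ = 0.074.
Current steady state (s = 0.57): k* = (0.57/0.074)^(1/0.75) ≈ 15.2122, y* = 15.2122^0.25 ≈ 1.9749, c* = (1−0.57)·1.9749 ≈ 0.8492.
Setting f'(k) = n+δ gives 0.25·k^(0.25−1) = 0.074, hence k_gold = (0.25/0.074)^(1/0.75) ≈ 5.0693.
y_gold = 5.0693^0.25 ≈ 1.5005, c_gold = y_gold − 0.074·k_gold ≈ 1.1254.
Gain: Δc = 1.1254 − 0.8492 ≈ 0.2762.

Δc ≈ 0.276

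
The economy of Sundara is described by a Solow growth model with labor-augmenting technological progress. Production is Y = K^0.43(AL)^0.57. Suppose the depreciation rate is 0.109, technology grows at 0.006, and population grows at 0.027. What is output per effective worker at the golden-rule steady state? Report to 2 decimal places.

y_gold ≈ 2.31

The effective depreciation rate is n + g + δ = 0.027 + 0.006 + 0.109 = 0.142.
At the golden rule the marginal product of capital equals n+g+δ: 0.43·k^(0.43−1) = 0.142. Solving, k_gold = (0.43/0.142)^(1/0.57) ≈ 6.9851.
Output: y_gold = k_gold^0.43 = 6.9851^0.43 ≈ 2.3067.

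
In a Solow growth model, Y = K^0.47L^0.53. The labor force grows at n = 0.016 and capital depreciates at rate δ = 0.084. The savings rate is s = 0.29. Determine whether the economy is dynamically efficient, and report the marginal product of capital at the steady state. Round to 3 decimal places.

dynamically efficient; MPK ≈ 0.162

Capital per worker breaks even when investment replaces (n + δ)·k; here n + δ = 0.1.
Steady-state k*: s·k^0.47 = 0.1·k gives k* = (0.29/0.1)^(1/0.53) ≈ 7.4550.
MPK = 0.47·7.4550^(-0.53) ≈ 0.1621.
MPK > n+δ = 0.1, so the economy is dynamically efficient (under-saving).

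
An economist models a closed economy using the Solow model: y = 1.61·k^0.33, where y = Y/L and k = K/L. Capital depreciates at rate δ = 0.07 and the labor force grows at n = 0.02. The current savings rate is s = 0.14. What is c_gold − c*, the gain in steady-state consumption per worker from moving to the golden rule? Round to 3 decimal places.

The effective depreciation rate is n + δ = 0.02 + 0.07 = 0.09.
Current steady state (s = 0.14): k* = (0.14·1.61/0.09)^(1/0.67) ≈ 3.9363, y* = 1.61·3.9363^0.33 ≈ 2.5305, c* = (1−0.14)·2.5305 ≈ 2.1762.
At the golden rule the marginal product of capital equals n+δ: 0.33·1.61·k^(0.33−1) = 0.09. Solving, k_gold = (0.33·1.61/0.09)^(1/0.67) ≈ 14.1544.
y_gold = 1.61·14.1544^0.33 ≈ 3.8603, c_gold = y_gold − 0.09·k_gold ≈ 2.5864.
Gain: Δc = 2.5864 − 2.1762 ≈ 0.4102.

Δc ≈ 0.410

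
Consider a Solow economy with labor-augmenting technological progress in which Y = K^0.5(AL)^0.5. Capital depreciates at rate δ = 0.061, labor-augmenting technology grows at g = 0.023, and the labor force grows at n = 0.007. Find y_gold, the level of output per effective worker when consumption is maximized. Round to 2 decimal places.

y_gold ≈ 5.49

Break-even investment rate: n + g + δ = 0.007 + 0.023 + 0.061 = 0.091.
Golden rule sets MPK = n+g+δ: 0.5·k^(0.5−1) = 0.091, so k_gold = (0.5/0.091)^(1/0.5) ≈ 30.1896.
Output: y_gold = k_gold^0.5 = 30.1896^0.5 ≈ 5.4945.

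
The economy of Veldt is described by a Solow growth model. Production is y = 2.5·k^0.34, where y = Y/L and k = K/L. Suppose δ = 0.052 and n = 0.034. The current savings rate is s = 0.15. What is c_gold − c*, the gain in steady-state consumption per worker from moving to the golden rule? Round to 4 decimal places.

Capital per worker breaks even when investment replaces (n + δ)·k; here n + δ = 0.086.
Current steady state (s = 0.15): k* = (0.15·2.5/0.086)^(1/0.66) ≈ 9.3108, y* = 2.5·9.3108^0.34 ≈ 5.3382, c* = (1−0.15)·5.3382 ≈ 4.5375.
Maximizing c = f(k) − (n+δ)·k gives f'(k) = n+δ, i.e. 0.34·2.5·k^(0.34−1) = 0.086, so k_gold = (0.34·2.5/0.086)^(1/0.66) ≈ 32.1703.
y_gold = 2.5·32.1703^0.34 ≈ 8.1372, c_gold = y_gold − 0.086·k_gold ≈ 5.3705.
Gain: Δc = 5.3705 − 4.5375 ≈ 0.8331.

Δc ≈ 0.8331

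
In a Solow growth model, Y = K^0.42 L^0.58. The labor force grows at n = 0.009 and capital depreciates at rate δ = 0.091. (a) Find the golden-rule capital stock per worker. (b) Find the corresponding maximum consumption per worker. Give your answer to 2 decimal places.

Break-even investment rate: n + δ = 0.009 + 0.091 = 0.1.
Setting f'(k) = n+δ gives 0.42·k^(0.42−1) = 0.1, hence k_gold = (0.42/0.1)^(1/0.58) ≈ 11.8732.
y_gold = 11.8732^0.42 ≈ 2.8270; c_gold = y_gold − 0.1·k_gold ≈ 1.6396.

(a) k_gold ≈ 11.87; (b) c_gold ≈ 1.64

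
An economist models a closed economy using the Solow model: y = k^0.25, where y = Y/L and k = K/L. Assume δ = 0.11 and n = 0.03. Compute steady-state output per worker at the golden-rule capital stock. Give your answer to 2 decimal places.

Capital per worker breaks even when investment replaces (n + δ)·k; here n + δ = 0.14.
Golden rule sets MPK = n+δ: 0.25·k^(0.25−1) = 0.14, so k_gold = (0.25/0.14)^(1/0.75) ≈ 2.1665.
Output: y_gold = k_gold^0.25 = 2.1665^0.25 ≈ 1.2132.

y_gold ≈ 1.21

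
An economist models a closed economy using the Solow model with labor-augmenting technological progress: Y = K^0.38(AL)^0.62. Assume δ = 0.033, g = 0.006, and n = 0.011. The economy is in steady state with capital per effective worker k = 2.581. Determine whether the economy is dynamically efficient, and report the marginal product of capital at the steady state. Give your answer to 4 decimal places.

Capital per effective worker breaks even when investment replaces (n + g + δ)·k; here n + g + δ = 0.05.
MPK = 0.38·k^(0.38−1) = 0.38·2.581^(-0.62) ≈ 0.2111.
MPK > 0.05, so the economy is dynamically efficient (under-saving).

dynamically efficient; MPK ≈ 0.2111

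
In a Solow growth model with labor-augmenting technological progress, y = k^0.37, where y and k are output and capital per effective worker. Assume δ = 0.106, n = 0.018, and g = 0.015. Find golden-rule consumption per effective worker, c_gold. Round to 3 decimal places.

c_gold ≈ 1.120

The effective depreciation rate is n + g + δ = 0.018 + 0.015 + 0.106 = 0.139.
Maximizing c = f(k) − (n+g+δ)·k gives f'(k) = n+g+δ, i.e. 0.37·k^(0.37−1) = 0.139, so k_gold = (0.37/0.139)^(1/0.63) ≈ 4.7304.
y_gold = 4.7304^0.37 ≈ 1.7771.
c_gold = y_gold − (n+g+δ)·k_gold = 1.7771 − 0.139·4.7304 ≈ 1.1196.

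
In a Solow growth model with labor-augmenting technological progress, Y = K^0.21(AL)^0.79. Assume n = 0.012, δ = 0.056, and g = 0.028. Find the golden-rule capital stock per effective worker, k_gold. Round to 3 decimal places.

Capital per effective worker breaks even when investment replaces (n + g + δ)·k; here n + g + δ = 0.096.
Maximizing c = f(k) − (n+g+δ)·k gives f'(k) = n+g+δ, i.e. 0.21·k^(0.21−1) = 0.096, so k_gold = (0.21/0.096)^(1/0.79) ≈ 2.6935.

k_gold ≈ 2.693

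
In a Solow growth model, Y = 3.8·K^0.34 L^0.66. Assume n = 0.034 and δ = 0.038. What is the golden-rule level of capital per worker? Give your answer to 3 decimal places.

Break-even investment rate: n + δ = 0.034 + 0.038 = 0.072.
Maximizing c = f(k) − (n+δ)·k gives f'(k) = n+δ, i.e. 0.34·3.8·k^(0.34−1) = 0.072, so k_gold = (0.34·3.8/0.072)^(1/0.66) ≈ 79.4134.

k_gold ≈ 79.413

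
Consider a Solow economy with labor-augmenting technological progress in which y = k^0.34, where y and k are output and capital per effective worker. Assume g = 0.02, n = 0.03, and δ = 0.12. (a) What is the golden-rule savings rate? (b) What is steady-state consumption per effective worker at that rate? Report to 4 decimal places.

(a) s_gold = 0.3400; (b) c_gold ≈ 0.9432

The effective depreciation rate is n + g + δ = 0.03 + 0.02 + 0.12 = 0.17.
For Cobb-Douglas, s_gold equals capital's share: s_gold = 0.34.
At the golden rule the marginal product of capital equals n+g+δ: 0.34·k^(0.34−1) = 0.17. Solving, k_gold = (0.34/0.17)^(1/0.66) ≈ 2.8583.
y_gold = 2.8583^0.34 ≈ 1.4291; c_gold = (1−0.34)·y_gold ≈ 0.9432.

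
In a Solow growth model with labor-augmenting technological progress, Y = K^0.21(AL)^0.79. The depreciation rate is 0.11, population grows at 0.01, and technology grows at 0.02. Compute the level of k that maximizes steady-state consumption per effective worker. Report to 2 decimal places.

k_gold ≈ 1.67

The effective depreciation rate is n + g + δ = 0.01 + 0.02 + 0.11 = 0.14.
Maximizing c = f(k) − (n+g+δ)·k gives f'(k) = n+g+δ, i.e. 0.21·k^(0.21−1) = 0.14, so k_gold = (0.21/0.14)^(1/0.79) ≈ 1.6707.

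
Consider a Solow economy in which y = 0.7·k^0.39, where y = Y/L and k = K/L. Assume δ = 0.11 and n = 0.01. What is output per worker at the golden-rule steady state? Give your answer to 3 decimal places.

n + δ = 0.01 + 0.11 = 0.12.
Setting f'(k) = n+δ gives 0.39·0.7·k^(0.39−1) = 0.12, hence k_gold = (0.39·0.7/0.12)^(1/0.61) ≈ 3.8478.
Output: y_gold = 0.7·k_gold^0.39 = 0.7·3.8478^0.39 ≈ 1.1839.

y_gold ≈ 1.184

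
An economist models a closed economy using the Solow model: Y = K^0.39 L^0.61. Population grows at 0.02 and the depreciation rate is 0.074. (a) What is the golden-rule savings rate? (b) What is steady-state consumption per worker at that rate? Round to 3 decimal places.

The effective depreciation rate is n + δ = 0.02 + 0.074 = 0.094.
For Cobb-Douglas, s_gold equals capital's share: s_gold = 0.39.
Golden rule sets MPK = n+δ: 0.39·k^(0.39−1) = 0.094, so k_gold = (0.39/0.094)^(1/0.61) ≈ 10.3041.
y_gold = 10.3041^0.39 ≈ 2.4836; c_gold = (1−0.39)·y_gold ≈ 1.5150.

(a) s_gold = 0.390; (b) c_gold ≈ 1.515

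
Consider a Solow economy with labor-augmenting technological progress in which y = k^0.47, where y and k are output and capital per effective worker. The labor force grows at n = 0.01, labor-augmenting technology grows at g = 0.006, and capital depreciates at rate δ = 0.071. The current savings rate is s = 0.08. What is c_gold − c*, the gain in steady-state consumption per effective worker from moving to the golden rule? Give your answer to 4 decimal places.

Δc ≈ 1.5114

Break-even investment rate: n + g + δ = 0.01 + 0.006 + 0.071 = 0.087.
Current steady state (s = 0.08): k* = (0.08/0.087)^(1/0.53) ≈ 0.8536, y* = 0.8536^0.47 ≈ 0.9283, c* = (1−0.08)·0.9283 ≈ 0.8540.
Setting f'(k) = n+g+δ gives 0.47·k^(0.47−1) = 0.087, hence k_gold = (0.47/0.087)^(1/0.53) ≈ 24.1115.
y_gold = 24.1115^0.47 ≈ 4.4632, c_gold = y_gold − 0.087·k_gold ≈ 2.3655.
Gain: Δc = 2.3655 − 0.8540 ≈ 1.5114.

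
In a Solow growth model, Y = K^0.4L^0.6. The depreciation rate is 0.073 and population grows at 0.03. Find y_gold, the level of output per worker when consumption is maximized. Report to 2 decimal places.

Capital per worker breaks even when investment replaces (n + δ)·k; here n + δ = 0.103.
Setting f'(k) = n+δ gives 0.4·k^(0.4−1) = 0.103, hence k_gold = (0.4/0.103)^(1/0.6) ≈ 9.5948.
Output: y_gold = k_gold^0.4 = 9.5948^0.4 ≈ 2.4707.

y_gold ≈ 2.47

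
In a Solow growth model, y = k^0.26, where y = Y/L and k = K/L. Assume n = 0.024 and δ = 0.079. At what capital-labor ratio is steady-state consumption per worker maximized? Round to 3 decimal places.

Break-even investment rate: n + δ = 0.024 + 0.079 = 0.103.
Golden rule sets MPK = n+δ: 0.26·k^(0.26−1) = 0.103, so k_gold = (0.26/0.103)^(1/0.74) ≈ 3.4948.

k_gold ≈ 3.495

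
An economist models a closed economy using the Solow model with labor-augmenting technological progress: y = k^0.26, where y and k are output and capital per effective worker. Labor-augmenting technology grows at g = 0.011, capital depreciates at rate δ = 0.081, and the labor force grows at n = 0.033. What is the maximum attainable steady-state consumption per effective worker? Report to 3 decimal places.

c_gold ≈ 0.957

Break-even investment rate: n + g + δ = 0.033 + 0.011 + 0.081 = 0.125.
Maximizing c = f(k) − (n+g+δ)·k gives f'(k) = n+g+δ, i.e. 0.26·k^(0.26−1) = 0.125, so k_gold = (0.26/0.125)^(1/0.74) ≈ 2.6904.
y_gold = 2.6904^0.26 ≈ 1.2935.
c_gold = y_gold − (n+g+δ)·k_gold = 1.2935 − 0.125·2.6904 ≈ 0.9572.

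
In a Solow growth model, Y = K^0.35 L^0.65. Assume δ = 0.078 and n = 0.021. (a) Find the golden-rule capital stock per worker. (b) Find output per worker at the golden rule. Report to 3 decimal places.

Capital per worker breaks even when investment replaces (n + δ)·k; here n + δ = 0.099.
Setting f'(k) = n+δ gives 0.35·k^(0.35−1) = 0.099, hence k_gold = (0.35/0.099)^(1/0.65) ≈ 6.9782.
y_gold = 6.9782^0.35 ≈ 1.9738.

(a) k_gold ≈ 6.978; (b) y_gold ≈ 1.974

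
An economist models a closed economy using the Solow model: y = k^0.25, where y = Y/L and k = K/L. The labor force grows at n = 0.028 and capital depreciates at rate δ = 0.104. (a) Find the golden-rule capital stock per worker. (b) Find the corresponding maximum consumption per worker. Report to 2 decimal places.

Break-even investment rate: n + δ = 0.028 + 0.104 = 0.132.
At the golden rule the marginal product of capital equals n+δ: 0.25·k^(0.25−1) = 0.132. Solving, k_gold = (0.25/0.132)^(1/0.75) ≈ 2.3433.
y_gold = 2.3433^0.25 ≈ 1.2372; c_gold = y_gold − 0.132·k_gold ≈ 0.9279.

(a) k_gold ≈ 2.34; (b) c_gold ≈ 0.93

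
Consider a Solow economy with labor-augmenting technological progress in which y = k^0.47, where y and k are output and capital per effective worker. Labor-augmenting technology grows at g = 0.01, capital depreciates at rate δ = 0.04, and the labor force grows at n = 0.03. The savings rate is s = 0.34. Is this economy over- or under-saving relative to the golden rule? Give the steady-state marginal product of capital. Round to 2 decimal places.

The effective depreciation rate is n + g + δ = 0.03 + 0.01 + 0.04 = 0.08.
Steady-state k*: s·k^0.47 = 0.08·k gives k* = (0.34/0.08)^(1/0.53) ≈ 15.3334.
MPK = 0.47·15.3334^(-0.53) ≈ 0.1106.
MPK > n+g+δ = 0.08, so the economy is dynamically efficient (under-saving).

under-saving; MPK ≈ 0.11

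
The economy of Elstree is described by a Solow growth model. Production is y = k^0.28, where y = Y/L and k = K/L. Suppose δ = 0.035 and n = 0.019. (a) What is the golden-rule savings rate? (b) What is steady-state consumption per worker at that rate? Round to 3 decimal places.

(a) s_gold = 0.280; (b) c_gold ≈ 1.366

Capital per worker breaks even when investment replaces (n + δ)·k; here n + δ = 0.054.
For Cobb-Douglas, s_gold equals capital's share: s_gold = 0.28.
Setting f'(k) = n+δ gives 0.28·k^(0.28−1) = 0.054, hence k_gold = (0.28/0.054)^(1/0.72) ≈ 9.8340.
y_gold = 9.8340^0.28 ≈ 1.8965; c_gold = (1−0.28)·y_gold ≈ 1.3655.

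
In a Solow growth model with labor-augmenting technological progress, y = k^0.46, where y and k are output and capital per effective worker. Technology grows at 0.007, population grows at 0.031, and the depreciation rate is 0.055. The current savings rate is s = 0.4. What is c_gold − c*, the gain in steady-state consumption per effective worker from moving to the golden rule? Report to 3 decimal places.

n + g + δ = 0.031 + 0.007 + 0.055 = 0.093.
Current steady state (s = 0.4): k* = (0.4/0.093)^(1/0.54) ≈ 14.9036, y* = 14.9036^0.46 ≈ 3.4651, c* = (1−0.4)·3.4651 ≈ 2.0791.
At the golden rule the marginal product of capital equals n+g+δ: 0.46·k^(0.46−1) = 0.093. Solving, k_gold = (0.46/0.093)^(1/0.54) ≈ 19.3061.
y_gold = 19.3061^0.46 ≈ 3.9032, c_gold = y_gold − 0.093·k_gold ≈ 2.1077.
Gain: Δc = 2.1077 − 2.0791 ≈ 0.0287.

Δc ≈ 0.029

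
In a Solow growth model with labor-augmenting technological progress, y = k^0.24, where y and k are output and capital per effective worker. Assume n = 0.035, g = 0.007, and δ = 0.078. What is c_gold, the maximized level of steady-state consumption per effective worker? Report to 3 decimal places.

c_gold ≈ 0.946

n + g + δ = 0.035 + 0.007 + 0.078 = 0.12.
Maximizing c = f(k) − (n+g+δ)·k gives f'(k) = n+g+δ, i.e. 0.24·k^(0.24−1) = 0.12, so k_gold = (0.24/0.12)^(1/0.76) ≈ 2.4894.
y_gold = 2.4894^0.24 ≈ 1.2447.
c_gold = y_gold − (n+g+δ)·k_gold = 1.2447 − 0.12·2.4894 ≈ 0.9460.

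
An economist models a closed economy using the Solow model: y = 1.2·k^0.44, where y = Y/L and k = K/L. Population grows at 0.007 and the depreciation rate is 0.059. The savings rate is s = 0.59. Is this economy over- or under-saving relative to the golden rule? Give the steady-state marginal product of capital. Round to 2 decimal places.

Break-even investment rate: n + δ = 0.007 + 0.059 = 0.066.
Steady-state k*: s·A·k^0.44 = 0.066·k gives k* = (0.59·1.2/0.066)^(1/0.56) ≈ 69.2085.
MPK = 0.44·1.2·69.2085^(-0.56) ≈ 0.0492.
MPK < n+δ = 0.066, so the economy is dynamically inefficient (over-saving).

over-saving; MPK ≈ 0.05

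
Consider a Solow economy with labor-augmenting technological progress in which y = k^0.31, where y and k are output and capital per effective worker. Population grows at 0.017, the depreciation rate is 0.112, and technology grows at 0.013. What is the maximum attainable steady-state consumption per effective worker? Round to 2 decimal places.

c_gold ≈ 0.98

n + g + δ = 0.017 + 0.013 + 0.112 = 0.142.
At the golden rule the marginal product of capital equals n+g+δ: 0.31·k^(0.31−1) = 0.142. Solving, k_gold = (0.31/0.142)^(1/0.69) ≈ 3.1003.
y_gold = 3.1003^0.31 ≈ 1.4202.
c_gold = y_gold − (n+g+δ)·k_gold = 1.4202 − 0.142·3.1003 ≈ 0.9799.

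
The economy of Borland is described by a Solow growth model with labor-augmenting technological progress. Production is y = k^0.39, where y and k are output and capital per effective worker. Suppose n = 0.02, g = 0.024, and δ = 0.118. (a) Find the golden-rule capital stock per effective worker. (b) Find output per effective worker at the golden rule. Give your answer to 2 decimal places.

Break-even investment rate: n + g + δ = 0.02 + 0.024 + 0.118 = 0.162.
At the golden rule the marginal product of capital equals n+g+δ: 0.39·k^(0.39−1) = 0.162. Solving, k_gold = (0.39/0.162)^(1/0.61) ≈ 4.2217.
y_gold = 4.2217^0.39 ≈ 1.7536.

(a) k_gold ≈ 4.22; (b) y_gold ≈ 1.75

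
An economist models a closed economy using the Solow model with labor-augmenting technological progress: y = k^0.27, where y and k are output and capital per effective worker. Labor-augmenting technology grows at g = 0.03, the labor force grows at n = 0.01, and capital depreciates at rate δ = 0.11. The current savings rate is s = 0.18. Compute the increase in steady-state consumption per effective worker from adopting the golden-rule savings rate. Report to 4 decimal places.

Δc ≈ 0.0301

n + g + δ = 0.01 + 0.03 + 0.11 = 0.15.
Current steady state (s = 0.18): k* = (0.18/0.15)^(1/0.73) ≈ 1.2837, y* = 1.2837^0.27 ≈ 1.0698, c* = (1−0.18)·1.0698 ≈ 0.8772.
At the golden rule the marginal product of capital equals n+g+δ: 0.27·k^(0.27−1) = 0.15. Solving, k_gold = (0.27/0.15)^(1/0.73) ≈ 2.2371.
y_gold = 2.2371^0.27 ≈ 1.2428, c_gold = y_gold − 0.15·k_gold ≈ 0.9073.
Gain: Δc = 0.9073 − 0.8772 ≈ 0.0301.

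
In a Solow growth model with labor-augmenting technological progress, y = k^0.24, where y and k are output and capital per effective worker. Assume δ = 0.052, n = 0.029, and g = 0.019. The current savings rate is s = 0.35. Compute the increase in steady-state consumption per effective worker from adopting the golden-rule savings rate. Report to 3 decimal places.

The effective depreciation rate is n + g + δ = 0.029 + 0.019 + 0.052 = 0.1.
Current steady state (s = 0.35): k* = (0.35/0.1)^(1/0.76) ≈ 5.1985, y* = 5.1985^0.24 ≈ 1.4853, c* = (1−0.35)·1.4853 ≈ 0.9654.
At the golden rule the marginal product of capital equals n+g+δ: 0.24·k^(0.24−1) = 0.1. Solving, k_gold = (0.24/0.1)^(1/0.76) ≈ 3.1643.
y_gold = 3.1643^0.24 ≈ 1.3185, c_gold = y_gold − 0.1·k_gold ≈ 1.0020.
Gain: Δc = 1.0020 − 0.9654 ≈ 0.0366.

Δc ≈ 0.037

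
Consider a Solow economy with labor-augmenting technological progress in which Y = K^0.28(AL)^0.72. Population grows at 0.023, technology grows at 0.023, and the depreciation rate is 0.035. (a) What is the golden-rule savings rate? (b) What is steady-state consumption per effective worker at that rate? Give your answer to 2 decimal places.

(a) s_gold = 0.28; (b) c_gold ≈ 1.17

The effective depreciation rate is n + g + δ = 0.023 + 0.023 + 0.035 = 0.081.
For Cobb-Douglas, s_gold equals capital's share: s_gold = 0.28.
At the golden rule the marginal product of capital equals n+g+δ: 0.28·k^(0.28−1) = 0.081. Solving, k_gold = (0.28/0.081)^(1/0.72) ≈ 5.5996.
y_gold = 5.5996^0.28 ≈ 1.6199; c_gold = (1−0.28)·y_gold ≈ 1.1663.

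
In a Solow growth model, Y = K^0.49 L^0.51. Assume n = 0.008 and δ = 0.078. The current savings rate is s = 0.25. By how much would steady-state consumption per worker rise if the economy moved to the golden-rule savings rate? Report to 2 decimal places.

n + δ = 0.008 + 0.078 = 0.086.
Current steady state (s = 0.25): k* = (0.25/0.086)^(1/0.51) ≈ 8.1042, y* = 8.1042^0.49 ≈ 2.7878, c* = (1−0.25)·2.7878 ≈ 2.0909.
Setting f'(k) = n+δ gives 0.49·k^(0.49−1) = 0.086, hence k_gold = (0.49/0.086)^(1/0.51) ≈ 30.3222.
y_gold = 30.3222^0.49 ≈ 5.3218, c_gold = y_gold − 0.086·k_gold ≈ 2.7141.
Gain: Δc = 2.7141 − 2.0909 ≈ 0.6233.

Δc ≈ 0.62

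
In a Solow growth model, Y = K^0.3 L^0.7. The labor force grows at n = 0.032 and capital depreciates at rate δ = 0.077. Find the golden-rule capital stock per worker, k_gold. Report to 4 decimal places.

n + δ = 0.032 + 0.077 = 0.109.
Golden rule sets MPK = n+δ: 0.3·k^(0.3−1) = 0.109, so k_gold = (0.3/0.109)^(1/0.7) ≈ 4.2475.

k_gold ≈ 4.2475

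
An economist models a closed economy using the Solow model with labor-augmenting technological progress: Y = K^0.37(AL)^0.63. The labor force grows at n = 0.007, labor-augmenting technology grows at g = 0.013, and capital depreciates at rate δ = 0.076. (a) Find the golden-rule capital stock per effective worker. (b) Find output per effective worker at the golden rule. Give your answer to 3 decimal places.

Break-even investment rate: n + g + δ = 0.007 + 0.013 + 0.076 = 0.096.
Golden rule sets MPK = n+g+δ: 0.37·k^(0.37−1) = 0.096, so k_gold = (0.37/0.096)^(1/0.63) ≈ 8.5123.
y_gold = 8.5123^0.37 ≈ 2.2086.

(a) k_gold ≈ 8.512; (b) y_gold ≈ 2.209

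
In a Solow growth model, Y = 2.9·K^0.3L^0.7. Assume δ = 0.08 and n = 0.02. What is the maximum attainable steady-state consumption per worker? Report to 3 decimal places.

c_gold ≈ 5.130

The effective depreciation rate is n + δ = 0.02 + 0.08 = 0.1.
Golden rule sets MPK = n+δ: 0.3·2.9·k^(0.3−1) = 0.1, so k_gold = (0.3·2.9/0.1)^(1/0.7) ≈ 21.9872.
y_gold = 2.9·21.9872^0.3 ≈ 7.3291.
c_gold = y_gold − (n+δ)·k_gold = 7.3291 − 0.1·21.9872 ≈ 5.1304.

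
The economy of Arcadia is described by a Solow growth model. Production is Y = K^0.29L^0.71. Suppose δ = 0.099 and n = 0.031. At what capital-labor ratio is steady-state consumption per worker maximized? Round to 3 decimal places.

The effective depreciation rate is n + δ = 0.031 + 0.099 = 0.13.
Maximizing c = f(k) − (n+δ)·k gives f'(k) = n+δ, i.e. 0.29·k^(0.29−1) = 0.13, so k_gold = (0.29/0.13)^(1/0.71) ≈ 3.0959.

k_gold ≈ 3.096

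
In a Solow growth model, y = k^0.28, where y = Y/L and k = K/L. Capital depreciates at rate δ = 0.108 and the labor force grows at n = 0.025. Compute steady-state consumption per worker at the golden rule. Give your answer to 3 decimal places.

c_gold ≈ 0.962

Capital per worker breaks even when investment replaces (n + δ)·k; here n + δ = 0.133.
Golden rule sets MPK = n+δ: 0.28·k^(0.28−1) = 0.133, so k_gold = (0.28/0.133)^(1/0.72) ≈ 2.8121.
y_gold = 2.8121^0.28 ≈ 1.3358.
c_gold = y_gold − (n+δ)·k_gold = 1.3358 − 0.133·2.8121 ≈ 0.9618.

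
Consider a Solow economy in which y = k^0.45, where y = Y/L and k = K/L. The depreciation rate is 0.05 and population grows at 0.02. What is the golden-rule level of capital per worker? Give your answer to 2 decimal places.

Capital per worker breaks even when investment replaces (n + δ)·k; here n + δ = 0.07.
At the golden rule the marginal product of capital equals n+δ: 0.45·k^(0.45−1) = 0.07. Solving, k_gold = (0.45/0.07)^(1/0.55) ≈ 29.4645.

k_gold ≈ 29.46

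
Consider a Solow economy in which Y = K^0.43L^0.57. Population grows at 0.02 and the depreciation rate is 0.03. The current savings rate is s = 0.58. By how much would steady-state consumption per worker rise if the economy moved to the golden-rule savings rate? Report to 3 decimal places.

Capital per worker breaks even when investment replaces (n + δ)·k; here n + δ = 0.05.
Current steady state (s = 0.58): k* = (0.58/0.05)^(1/0.57) ≈ 73.7005, y* = 73.7005^0.43 ≈ 6.3535, c* = (1−0.58)·6.3535 ≈ 2.6685.
At the golden rule the marginal product of capital equals n+δ: 0.43·k^(0.43−1) = 0.05. Solving, k_gold = (0.43/0.05)^(1/0.57) ≈ 43.5984.
y_gold = 43.5984^0.43 ≈ 5.0696, c_gold = y_gold − 0.05·k_gold ≈ 2.8897.
Gain: Δc = 2.8897 − 2.6685 ≈ 0.2212.

Δc ≈ 0.221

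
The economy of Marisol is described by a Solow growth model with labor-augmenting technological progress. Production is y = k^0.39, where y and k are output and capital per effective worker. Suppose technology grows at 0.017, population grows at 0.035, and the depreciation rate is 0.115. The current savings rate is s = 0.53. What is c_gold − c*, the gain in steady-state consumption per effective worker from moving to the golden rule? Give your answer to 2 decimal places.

Capital per effective worker breaks even when investment replaces (n + g + δ)·k; here n + g + δ = 0.167.
Current steady state (s = 0.53): k* = (0.53/0.167)^(1/0.61) ≈ 6.6409, y* = 6.6409^0.39 ≈ 2.0925, c* = (1−0.53)·2.0925 ≈ 0.9835.
Maximizing c = f(k) − (n+g+δ)·k gives f'(k) = n+g+δ, i.e. 0.39·k^(0.39−1) = 0.167, so k_gold = (0.39/0.167)^(1/0.61) ≈ 4.0165.
y_gold = 4.0165^0.39 ≈ 1.7199, c_gold = y_gold − 0.167·k_gold ≈ 1.0491.
Gain: Δc = 1.0491 − 0.9835 ≈ 0.0657.

Δc ≈ 0.07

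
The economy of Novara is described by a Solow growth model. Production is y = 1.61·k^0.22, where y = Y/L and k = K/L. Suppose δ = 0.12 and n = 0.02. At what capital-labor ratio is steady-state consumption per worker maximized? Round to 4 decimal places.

The effective depreciation rate is n + δ = 0.02 + 0.12 = 0.14.
Maximizing c = f(k) − (n+δ)·k gives f'(k) = n+δ, i.e. 0.22·1.61·k^(0.22−1) = 0.14, so k_gold = (0.22·1.61/0.14)^(1/0.78) ≈ 3.2872.

k_gold ≈ 3.2872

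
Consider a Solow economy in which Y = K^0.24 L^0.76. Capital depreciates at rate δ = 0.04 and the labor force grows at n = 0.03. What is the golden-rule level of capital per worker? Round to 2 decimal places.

k_gold ≈ 5.06

n + δ = 0.03 + 0.04 = 0.07.
At the golden rule the marginal product of capital equals n+δ: 0.24·k^(0.24−1) = 0.07. Solving, k_gold = (0.24/0.07)^(1/0.76) ≈ 5.0594.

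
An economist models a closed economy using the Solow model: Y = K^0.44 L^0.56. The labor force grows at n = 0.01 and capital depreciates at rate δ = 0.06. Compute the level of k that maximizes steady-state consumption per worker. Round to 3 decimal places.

The effective depreciation rate is n + δ = 0.01 + 0.06 = 0.07.
Golden rule sets MPK = n+δ: 0.44·k^(0.44−1) = 0.07, so k_gold = (0.44/0.07)^(1/0.56) ≈ 26.6461.

k_gold ≈ 26.646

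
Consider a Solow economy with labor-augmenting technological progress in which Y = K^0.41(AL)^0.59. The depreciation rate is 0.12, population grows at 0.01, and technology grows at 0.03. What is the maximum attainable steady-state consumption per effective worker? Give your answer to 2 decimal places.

c_gold ≈ 1.13

Break-even investment rate: n + g + δ = 0.01 + 0.03 + 0.12 = 0.16.
Setting f'(k) = n+g+δ gives 0.41·k^(0.41−1) = 0.16, hence k_gold = (0.41/0.16)^(1/0.59) ≈ 4.9278.
y_gold = 4.9278^0.41 ≈ 1.9230.
c_gold = y_gold − (n+g+δ)·k_gold = 1.9230 − 0.16·4.9278 ≈ 1.1346.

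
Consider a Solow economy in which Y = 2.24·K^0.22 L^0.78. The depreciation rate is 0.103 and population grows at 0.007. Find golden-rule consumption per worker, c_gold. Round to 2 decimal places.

c_gold ≈ 2.67

Break-even investment rate: n + δ = 0.007 + 0.103 = 0.11.
Maximizing c = f(k) − (n+δ)·k gives f'(k) = n+δ, i.e. 0.22·2.24·k^(0.22−1) = 0.11, so k_gold = (0.22·2.24/0.11)^(1/0.78) ≈ 6.8387.
y_gold = 2.24·6.8387^0.22 ≈ 3.4193.
c_gold = y_gold − (n+δ)·k_gold = 3.4193 − 0.11·6.8387 ≈ 2.6671.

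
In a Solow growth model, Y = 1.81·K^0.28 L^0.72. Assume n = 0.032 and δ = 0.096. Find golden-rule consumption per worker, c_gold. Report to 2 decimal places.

c_gold ≈ 2.23

n + δ = 0.032 + 0.096 = 0.128.
At the golden rule the marginal product of capital equals n+δ: 0.28·1.81·k^(0.28−1) = 0.128. Solving, k_gold = (0.28·1.81/0.128)^(1/0.72) ≈ 6.7614.
y_gold = 1.81·6.7614^0.28 ≈ 3.0909.
c_gold = y_gold − (n+δ)·k_gold = 3.0909 − 0.128·6.7614 ≈ 2.2255.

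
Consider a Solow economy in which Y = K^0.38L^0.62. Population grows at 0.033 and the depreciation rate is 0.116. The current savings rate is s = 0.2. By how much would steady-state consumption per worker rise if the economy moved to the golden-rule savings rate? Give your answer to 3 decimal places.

n + δ = 0.033 + 0.116 = 0.149.
Current steady state (s = 0.2): k* = (0.2/0.149)^(1/0.62) ≈ 1.6077, y* = 1.6077^0.38 ≈ 1.1977, c* = (1−0.2)·1.1977 ≈ 0.9582.
Golden rule sets MPK = n+δ: 0.38·k^(0.38−1) = 0.149, so k_gold = (0.38/0.149)^(1/0.62) ≈ 4.5269.
y_gold = 4.5269^0.38 ≈ 1.7750, c_gold = y_gold − 0.149·k_gold ≈ 1.1005.
Gain: Δc = 1.1005 − 0.9582 ≈ 0.1423.

Δc ≈ 0.142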